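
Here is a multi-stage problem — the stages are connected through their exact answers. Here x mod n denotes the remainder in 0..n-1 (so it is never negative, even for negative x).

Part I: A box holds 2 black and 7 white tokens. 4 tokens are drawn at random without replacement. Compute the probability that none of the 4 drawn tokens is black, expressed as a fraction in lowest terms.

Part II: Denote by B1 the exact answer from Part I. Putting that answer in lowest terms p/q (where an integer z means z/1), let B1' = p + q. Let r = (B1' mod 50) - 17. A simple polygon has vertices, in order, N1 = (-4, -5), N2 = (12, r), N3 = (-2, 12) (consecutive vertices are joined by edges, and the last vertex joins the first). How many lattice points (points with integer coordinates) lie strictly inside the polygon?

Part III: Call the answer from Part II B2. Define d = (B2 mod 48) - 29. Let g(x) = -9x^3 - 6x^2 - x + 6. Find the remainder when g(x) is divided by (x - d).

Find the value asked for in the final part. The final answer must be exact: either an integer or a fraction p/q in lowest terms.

Part I: total draws C(9,4) = 126; favorable C(7,4) = 35; P = 5/18; answer 5/18
Part II: B1 = 5/18; threaded value p + q = 23; r = 6; cross terms: (-4*6 - 12*-5)=36, (12*12 - -2*6)=156, (-2*-5 - -4*12)=58; twice the area = |250| = 250; area = 125; boundary points = 1 + 2 + 1 = 4; strictly interior points = area - boundary/2 + 1 = 124; answer 124
Part III: B2 = 124; d = -1; remainder = value at the root: -9*(-1)^3 - 6*(-1)^2 - 1*(-1)^1 + 6 = (9) + (-6) + (1) + (6) = 10; answer 10

10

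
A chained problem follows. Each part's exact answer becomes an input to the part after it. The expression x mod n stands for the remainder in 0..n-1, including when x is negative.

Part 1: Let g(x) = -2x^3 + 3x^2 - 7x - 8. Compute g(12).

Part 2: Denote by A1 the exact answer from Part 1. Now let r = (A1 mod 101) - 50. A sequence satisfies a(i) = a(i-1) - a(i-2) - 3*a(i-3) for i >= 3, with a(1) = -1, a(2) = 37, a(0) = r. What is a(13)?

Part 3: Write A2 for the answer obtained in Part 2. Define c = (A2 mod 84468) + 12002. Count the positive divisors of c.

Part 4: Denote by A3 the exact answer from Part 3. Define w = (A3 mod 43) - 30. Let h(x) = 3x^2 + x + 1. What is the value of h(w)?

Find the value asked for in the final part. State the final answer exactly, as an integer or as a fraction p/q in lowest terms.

2003

Part 1: -2*(12)^3 + 3*(12)^2 - 7*(12)^1 - 8 = (-3456) + (432) + (-84) + (-8) = -3116; answer -3116
Part 2: A1 = -3116; r = -35; a(3) = 1*(37) - 1*(-1) - 3*(-35) = 143; iterating: a(3)=143, a(4)=109, a(5)=-145, a(6)=-683, a(7)=-865, a(8)=253, a(9)=3167, a(10)=5509, a(11)=1583, a(12)=-13427, a(13)=-31537; answer -31537
Part 3: A2 = -31537; c = 64933; 64933 = 11 * 5903; number of divisors = (1+1) * (1+1) = 4; answer 4
Part 4: A3 = 4; w = -26; 3*(-26)^2 + 1*(-26)^1 + 1 = (2028) + (-26) + (1) = 2003; answer 2003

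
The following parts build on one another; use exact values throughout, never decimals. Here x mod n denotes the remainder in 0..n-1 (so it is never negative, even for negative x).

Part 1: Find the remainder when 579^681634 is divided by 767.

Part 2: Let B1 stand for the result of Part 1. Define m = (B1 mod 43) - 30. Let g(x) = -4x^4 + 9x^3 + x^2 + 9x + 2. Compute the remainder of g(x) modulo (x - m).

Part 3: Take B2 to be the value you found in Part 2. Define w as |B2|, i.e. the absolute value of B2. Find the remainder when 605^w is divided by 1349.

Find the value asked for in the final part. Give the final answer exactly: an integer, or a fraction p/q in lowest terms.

245

Part 1: squarings mod 767: 579^1=579, 579^2=62, 579^4=9, 579^8=81, 579^16=425, 579^32=380, 579^64=204, 579^128=198, 579^256=87, 579^512=666, 579^1024=230, 579^2048=744, 579^4096=529, 579^8192=653, 579^16384=724, 579^32768=315, 579^65536=282, 579^131072=523, 579^262144=477, 579^524288=497; 579^681634 = 579^2 * 579^32 * 579^128 * 579^512 * 579^1024 * 579^8192 * 579^16384 * 579^131072 * 579^524288 = 95 (mod 767); answer 95
Part 2: B1 = 95; m = -21; remainder = value at the root: -4*(-21)^4 + 9*(-21)^3 + 1*(-21)^2 + 9*(-21)^1 + 2 = (-777924) + (-83349) + (441) + (-189) + (2) = -861019; answer -861019
Part 3: B2 = -861019; w = 861019; squarings mod 1349: 605^1=605, 605^2=446, 605^4=613, 605^8=747, 605^16=872, 605^32=897, 605^64=605, 605^128=446, 605^256=613, 605^512=747, 605^1024=872, 605^2048=897, 605^4096=605, 605^8192=446, 605^16384=613, 605^32768=747, 605^65536=872, 605^131072=897, 605^262144=605, 605^524288=446; 605^861019 = 605^1 * 605^2 * 605^8 * 605^16 * 605^64 * 605^256 * 605^512 * 605^8192 * 605^65536 * 605^262144 * 605^524288 = 245 (mod 1349); answer 245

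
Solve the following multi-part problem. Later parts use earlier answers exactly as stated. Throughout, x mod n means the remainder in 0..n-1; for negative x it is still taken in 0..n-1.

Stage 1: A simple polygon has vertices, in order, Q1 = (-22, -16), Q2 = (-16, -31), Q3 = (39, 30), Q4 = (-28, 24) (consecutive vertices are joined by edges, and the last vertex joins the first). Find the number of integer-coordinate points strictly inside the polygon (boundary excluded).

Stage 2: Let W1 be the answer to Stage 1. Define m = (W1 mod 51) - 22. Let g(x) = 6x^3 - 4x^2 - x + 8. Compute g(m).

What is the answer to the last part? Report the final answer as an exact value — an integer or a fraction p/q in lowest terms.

-4681

Stage 1: cross terms: (-22*-31 - -16*-16)=426, (-16*30 - 39*-31)=729, (39*24 - -28*30)=1776, (-28*-16 - -22*24)=976; twice the area = |3907| = 3907; area = 3907/2; boundary points = 3 + 1 + 1 + 2 = 7; strictly interior points = area - boundary/2 + 1 = 1951; answer 1951
Stage 2: W1 = 1951; m = -9; 6*(-9)^3 - 4*(-9)^2 - 1*(-9)^1 + 8 = (-4374) + (-324) + (9) + (8) = -4681; answer -4681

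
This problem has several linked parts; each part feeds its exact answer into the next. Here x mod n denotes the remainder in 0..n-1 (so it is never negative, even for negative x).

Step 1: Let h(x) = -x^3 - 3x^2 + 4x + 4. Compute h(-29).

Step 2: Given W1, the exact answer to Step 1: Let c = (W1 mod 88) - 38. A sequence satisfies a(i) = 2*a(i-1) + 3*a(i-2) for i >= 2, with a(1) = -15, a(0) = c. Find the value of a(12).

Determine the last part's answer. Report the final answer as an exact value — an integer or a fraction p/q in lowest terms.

-4650120

Step 1: -1*(-29)^3 - 3*(-29)^2 + 4*(-29)^1 + 4 = (24389) + (-2523) + (-116) + (4) = 21754; answer 21754
Step 2: W1 = 21754; c = -20; a(2) = 2*(-15) + 3*(-20) = -90; iterating: a(2)=-90, a(3)=-225, a(4)=-720, a(5)=-2115, a(6)=-6390, a(7)=-19125, a(8)=-57420, a(9)=-172215, a(10)=-516690, a(11)=-1550025, a(12)=-4650120; answer -4650120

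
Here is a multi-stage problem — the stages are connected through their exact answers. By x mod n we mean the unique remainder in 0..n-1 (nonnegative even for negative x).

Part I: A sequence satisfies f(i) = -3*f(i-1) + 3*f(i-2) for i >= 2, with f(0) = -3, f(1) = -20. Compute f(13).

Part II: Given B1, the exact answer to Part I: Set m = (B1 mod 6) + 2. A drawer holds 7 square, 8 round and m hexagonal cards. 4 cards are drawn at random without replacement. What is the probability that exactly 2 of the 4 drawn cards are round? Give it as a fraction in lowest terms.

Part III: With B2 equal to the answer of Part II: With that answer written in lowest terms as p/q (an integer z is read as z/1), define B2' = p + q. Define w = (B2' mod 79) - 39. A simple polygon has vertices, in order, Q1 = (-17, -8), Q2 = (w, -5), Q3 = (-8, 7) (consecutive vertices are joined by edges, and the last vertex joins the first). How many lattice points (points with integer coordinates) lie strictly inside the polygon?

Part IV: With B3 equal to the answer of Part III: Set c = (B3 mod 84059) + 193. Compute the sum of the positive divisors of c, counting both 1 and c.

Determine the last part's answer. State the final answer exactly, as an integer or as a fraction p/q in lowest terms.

630

Part I: f(2) = -3*(-20) + 3*(-3) = 51; iterating: f(2)=51, f(3)=-213, f(4)=792, f(5)=-3015, f(6)=11421, f(7)=-43308, f(8)=164187, f(9)=-622485, f(10)=2360016, f(11)=-8947503, f(12)=33922557, f(13)=-128610180; answer -128610180
Part II: B1 = -128610180; m = 2; total draws C(17,4) = 2380; favorable C(8,2)*C(9,2) = 1008; P = 36/85; answer 36/85
Part III: B2 = 36/85; threaded value p + q = 121; w = 3; cross terms: (-17*-5 - 3*-8)=109, (3*7 - -8*-5)=-19, (-8*-8 - -17*7)=183; twice the area = |273| = 273; area = 273/2; boundary points = 1 + 1 + 3 = 5; strictly interior points = area - boundary/2 + 1 = 135; answer 135
Part IV: B3 = 135; c = 328; 328 = 2^3 * 41; sigma = (1 + 2 + 4 + 8) * (1 + 41) = 15 * 42 = 630; answer 630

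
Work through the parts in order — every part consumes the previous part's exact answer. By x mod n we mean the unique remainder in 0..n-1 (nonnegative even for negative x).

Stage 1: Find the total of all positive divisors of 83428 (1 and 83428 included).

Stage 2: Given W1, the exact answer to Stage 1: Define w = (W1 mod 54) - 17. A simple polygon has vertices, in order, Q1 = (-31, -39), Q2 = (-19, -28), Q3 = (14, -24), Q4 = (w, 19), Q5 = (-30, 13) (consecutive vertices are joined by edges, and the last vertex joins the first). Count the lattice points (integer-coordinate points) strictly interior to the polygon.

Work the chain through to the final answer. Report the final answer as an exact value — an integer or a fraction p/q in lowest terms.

Stage 1: 83428 = 2^2 * 20857; sigma = (1 + 2 + 4) * (1 + 20857) = 7 * 20858 = 146006; answer 146006
Stage 2: W1 = 146006; w = 27; cross terms: (-31*-28 - -19*-39)=127, (-19*-24 - 14*-28)=848, (14*19 - 27*-24)=914, (27*13 - -30*19)=921, (-30*-39 - -31*13)=1573; twice the area = |4383| = 4383; area = 4383/2; boundary points = 1 + 1 + 1 + 3 + 1 = 7; strictly interior points = area - boundary/2 + 1 = 2189; answer 2189

2189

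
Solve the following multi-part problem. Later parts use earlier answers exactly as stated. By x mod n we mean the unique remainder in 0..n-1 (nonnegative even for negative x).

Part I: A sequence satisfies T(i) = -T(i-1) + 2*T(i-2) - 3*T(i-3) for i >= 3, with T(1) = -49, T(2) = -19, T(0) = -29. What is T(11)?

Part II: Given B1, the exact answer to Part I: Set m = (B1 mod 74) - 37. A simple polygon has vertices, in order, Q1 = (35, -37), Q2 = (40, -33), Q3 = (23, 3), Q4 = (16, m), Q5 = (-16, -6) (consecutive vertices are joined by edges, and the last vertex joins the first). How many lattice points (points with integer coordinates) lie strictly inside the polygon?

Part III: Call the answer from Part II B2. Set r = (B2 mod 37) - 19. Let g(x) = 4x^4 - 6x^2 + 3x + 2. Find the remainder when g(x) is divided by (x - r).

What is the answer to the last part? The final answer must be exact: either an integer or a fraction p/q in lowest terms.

Part I: T(3) = -1*(-19) + 2*(-49) - 3*(-29) = 8; iterating: T(3)=8, T(4)=101, T(5)=-28, T(6)=206, T(7)=-565, T(8)=1061, T(9)=-2809, T(10)=6626, T(11)=-15427; answer -15427
Part II: B1 = -15427; m = 2; cross terms: (35*-33 - 40*-37)=325, (40*3 - 23*-33)=879, (23*2 - 16*3)=-2, (16*-6 - -16*2)=-64, (-16*-37 - 35*-6)=802; twice the area = |1940| = 1940; area = 970; boundary points = 1 + 1 + 1 + 8 + 1 = 12; strictly interior points = area - boundary/2 + 1 = 965; answer 965
Part III: B2 = 965; r = -16; remainder = value at the root: 4*(-16)^4 - 6*(-16)^2 + 3*(-16)^1 + 2 = (262144) + (-1536) + (-48) + (2) = 260562; answer 260562

260562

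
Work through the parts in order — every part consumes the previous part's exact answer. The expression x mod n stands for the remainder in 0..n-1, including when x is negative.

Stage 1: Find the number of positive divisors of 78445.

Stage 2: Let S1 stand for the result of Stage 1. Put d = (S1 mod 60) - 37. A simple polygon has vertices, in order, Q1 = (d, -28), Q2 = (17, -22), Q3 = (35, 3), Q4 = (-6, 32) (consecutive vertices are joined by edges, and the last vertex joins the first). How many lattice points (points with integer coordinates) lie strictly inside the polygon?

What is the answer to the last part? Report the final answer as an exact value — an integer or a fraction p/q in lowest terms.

2083

Stage 1: 78445 = 5 * 29 * 541; number of divisors = (1+1) * (1+1) * (1+1) = 8; answer 8
Stage 2: S1 = 8; d = -29; cross terms: (-29*-22 - 17*-28)=1114, (17*3 - 35*-22)=821, (35*32 - -6*3)=1138, (-6*-28 - -29*32)=1096; twice the area = |4169| = 4169; area = 4169/2; boundary points = 2 + 1 + 1 + 1 = 5; strictly interior points = area - boundary/2 + 1 = 2083; answer 2083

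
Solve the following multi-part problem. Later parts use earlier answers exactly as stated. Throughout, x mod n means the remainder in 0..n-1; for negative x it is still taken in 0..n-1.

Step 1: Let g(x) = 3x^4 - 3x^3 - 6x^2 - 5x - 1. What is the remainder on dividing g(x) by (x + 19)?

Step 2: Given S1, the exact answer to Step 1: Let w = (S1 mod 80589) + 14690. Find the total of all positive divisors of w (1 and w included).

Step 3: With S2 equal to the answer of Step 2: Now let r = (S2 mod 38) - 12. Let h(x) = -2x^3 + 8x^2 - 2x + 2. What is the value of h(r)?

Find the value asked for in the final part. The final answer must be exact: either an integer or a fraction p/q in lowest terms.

Step 1: remainder = value at the root: 3*(-19)^4 - 3*(-19)^3 - 6*(-19)^2 - 5*(-19)^1 - 1 = (390963) + (20577) + (-2166) + (95) + (-1) = 409468; answer 409468
Step 2: S1 = 409468; w = 21213; 21213 = 3^2 * 2357; sigma = (1 + 3 + 9) * (1 + 2357) = 13 * 2358 = 30654; answer 30654
Step 3: S2 = 30654; r = 14; -2*(14)^3 + 8*(14)^2 - 2*(14)^1 + 2 = (-5488) + (1568) + (-28) + (2) = -3946; answer -3946

-3946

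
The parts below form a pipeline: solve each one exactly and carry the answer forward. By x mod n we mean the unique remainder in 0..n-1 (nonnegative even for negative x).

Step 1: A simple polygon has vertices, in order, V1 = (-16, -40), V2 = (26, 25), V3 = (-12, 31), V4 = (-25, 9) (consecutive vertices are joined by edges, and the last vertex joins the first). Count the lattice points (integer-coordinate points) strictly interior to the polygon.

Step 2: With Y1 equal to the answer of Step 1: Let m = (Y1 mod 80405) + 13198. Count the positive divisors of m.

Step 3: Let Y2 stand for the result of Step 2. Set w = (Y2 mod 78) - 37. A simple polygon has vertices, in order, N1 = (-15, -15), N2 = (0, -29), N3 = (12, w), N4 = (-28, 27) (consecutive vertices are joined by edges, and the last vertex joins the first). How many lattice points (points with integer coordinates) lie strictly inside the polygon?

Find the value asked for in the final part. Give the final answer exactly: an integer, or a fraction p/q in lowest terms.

530

Step 1: cross terms: (-16*25 - 26*-40)=640, (26*31 - -12*25)=1106, (-12*9 - -25*31)=667, (-25*-40 - -16*9)=1144; twice the area = |3557| = 3557; area = 3557/2; boundary points = 1 + 2 + 1 + 1 = 5; strictly interior points = area - boundary/2 + 1 = 1777; answer 1777
Step 2: Y1 = 1777; m = 14975; 14975 = 5^2 * 599; number of divisors = (2+1) * (1+1) = 6; answer 6
Step 3: Y2 = 6; w = -31; cross terms: (-15*-29 - 0*-15)=435, (0*-31 - 12*-29)=348, (12*27 - -28*-31)=-544, (-28*-15 - -15*27)=825; twice the area = |1064| = 1064; area = 532; boundary points = 1 + 2 + 2 + 1 = 6; strictly interior points = area - boundary/2 + 1 = 530; answer 530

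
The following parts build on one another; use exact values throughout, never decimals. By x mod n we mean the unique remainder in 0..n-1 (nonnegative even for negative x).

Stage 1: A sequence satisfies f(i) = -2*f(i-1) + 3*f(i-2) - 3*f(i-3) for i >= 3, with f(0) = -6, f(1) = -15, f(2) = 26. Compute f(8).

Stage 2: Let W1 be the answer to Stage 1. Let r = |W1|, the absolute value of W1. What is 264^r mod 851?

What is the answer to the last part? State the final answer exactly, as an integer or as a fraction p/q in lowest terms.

Stage 1: f(3) = -2*(26) + 3*(-15) - 3*(-6) = -79; iterating: f(3)=-79, f(4)=281, f(5)=-877, f(6)=2834, f(7)=-9142, f(8)=29417; answer 29417
Stage 2: W1 = 29417; r = 29417; squarings mod 851: 264^1=264, 264^2=765, 264^4=588, 264^8=238, 264^16=478, 264^32=416, 264^64=303, 264^128=752, 264^256=440, 264^512=423, 264^1024=219, 264^2048=305, 264^4096=266, 264^8192=123, 264^16384=662; 264^29417 = 264^1 * 264^8 * 264^32 * 264^64 * 264^128 * 264^512 * 264^4096 * 264^8192 * 264^16384 = 572 (mod 851); answer 572

572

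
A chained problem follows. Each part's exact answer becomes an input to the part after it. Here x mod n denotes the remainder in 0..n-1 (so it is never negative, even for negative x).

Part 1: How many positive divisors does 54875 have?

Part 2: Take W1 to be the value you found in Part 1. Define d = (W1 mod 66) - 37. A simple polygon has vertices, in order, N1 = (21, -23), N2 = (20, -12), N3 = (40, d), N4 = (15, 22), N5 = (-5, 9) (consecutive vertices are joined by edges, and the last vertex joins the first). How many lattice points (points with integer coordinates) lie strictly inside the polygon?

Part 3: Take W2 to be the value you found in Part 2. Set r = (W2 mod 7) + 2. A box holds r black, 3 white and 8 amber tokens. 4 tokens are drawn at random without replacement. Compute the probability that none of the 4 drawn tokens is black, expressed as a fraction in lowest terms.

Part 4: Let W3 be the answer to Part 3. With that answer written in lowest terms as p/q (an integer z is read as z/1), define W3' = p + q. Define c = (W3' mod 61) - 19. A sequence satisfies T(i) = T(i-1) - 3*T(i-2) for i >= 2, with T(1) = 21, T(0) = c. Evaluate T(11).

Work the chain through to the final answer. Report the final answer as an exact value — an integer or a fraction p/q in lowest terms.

4569

Part 1: 54875 = 5^3 * 439; number of divisors = (3+1) * (1+1) = 8; answer 8
Part 2: W1 = 8; d = -29; cross terms: (21*-12 - 20*-23)=208, (20*-29 - 40*-12)=-100, (40*22 - 15*-29)=1315, (15*9 - -5*22)=245, (-5*-23 - 21*9)=-74; twice the area = |1594| = 1594; area = 797; boundary points = 1 + 1 + 1 + 1 + 2 = 6; strictly interior points = area - boundary/2 + 1 = 795; answer 795
Part 3: W2 = 795; r = 6; total draws C(17,4) = 2380; favorable C(11,4) = 330; P = 33/238; answer 33/238
Part 4: W3 = 33/238; threaded value p + q = 271; c = 8; T(2) = 1*(21) - 3*(8) = -3; iterating: T(2)=-3, T(3)=-66, T(4)=-57, T(5)=141, T(6)=312, T(7)=-111, T(8)=-1047, T(9)=-714, T(10)=2427, T(11)=4569; answer 4569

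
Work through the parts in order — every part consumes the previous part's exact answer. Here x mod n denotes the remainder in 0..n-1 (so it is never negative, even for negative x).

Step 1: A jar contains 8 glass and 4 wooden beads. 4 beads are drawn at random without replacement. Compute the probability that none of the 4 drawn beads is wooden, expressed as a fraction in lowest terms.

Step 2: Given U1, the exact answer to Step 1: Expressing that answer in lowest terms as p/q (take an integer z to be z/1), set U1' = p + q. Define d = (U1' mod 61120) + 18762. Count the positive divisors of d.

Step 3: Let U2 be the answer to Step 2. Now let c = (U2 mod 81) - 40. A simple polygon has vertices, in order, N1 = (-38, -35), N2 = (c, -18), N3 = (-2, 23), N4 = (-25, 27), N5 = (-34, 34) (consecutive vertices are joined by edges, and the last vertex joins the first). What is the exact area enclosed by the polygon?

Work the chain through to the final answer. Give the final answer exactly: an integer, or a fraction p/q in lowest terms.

Step 1: total draws C(12,4) = 495; favorable C(8,4) = 70; P = 14/99; answer 14/99
Step 2: U1 = 14/99; threaded value p + q = 113; d = 18875; 18875 = 5^3 * 151; number of divisors = (3+1) * (1+1) = 8; answer 8
Step 3: U2 = 8; c = -32; cross terms: (-38*-18 - -32*-35)=-436, (-32*23 - -2*-18)=-772, (-2*27 - -25*23)=521, (-25*34 - -34*27)=68, (-34*-35 - -38*34)=2482; twice the area = |1863| = 1863; area = 1863/2; answer 1863/2

1863/2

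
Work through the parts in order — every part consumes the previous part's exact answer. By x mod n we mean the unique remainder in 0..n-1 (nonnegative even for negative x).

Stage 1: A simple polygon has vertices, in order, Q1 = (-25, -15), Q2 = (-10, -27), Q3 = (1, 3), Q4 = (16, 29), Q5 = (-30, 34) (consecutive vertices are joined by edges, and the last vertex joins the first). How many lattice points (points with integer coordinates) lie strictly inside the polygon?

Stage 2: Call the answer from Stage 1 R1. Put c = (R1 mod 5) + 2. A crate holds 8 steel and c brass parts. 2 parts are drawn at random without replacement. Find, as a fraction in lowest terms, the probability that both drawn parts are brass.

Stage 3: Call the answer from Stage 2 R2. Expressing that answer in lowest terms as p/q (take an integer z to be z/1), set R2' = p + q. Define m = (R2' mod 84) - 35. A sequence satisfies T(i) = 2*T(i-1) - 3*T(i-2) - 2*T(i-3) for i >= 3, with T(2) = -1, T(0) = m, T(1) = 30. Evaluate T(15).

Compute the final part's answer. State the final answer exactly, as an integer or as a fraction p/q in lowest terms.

Stage 1: cross terms: (-25*-27 - -10*-15)=525, (-10*3 - 1*-27)=-3, (1*29 - 16*3)=-19, (16*34 - -30*29)=1414, (-30*-15 - -25*34)=1300; twice the area = |3217| = 3217; area = 3217/2; boundary points = 3 + 1 + 1 + 1 + 1 = 7; strictly interior points = area - boundary/2 + 1 = 1606; answer 1606
Stage 2: R1 = 1606; c = 3; total draws C(11,2) = 55; favorable C(3,2) = 3; P = 3/55; answer 3/55
Stage 3: R2 = 3/55; threaded value p + q = 58; m = 23; T(3) = 2*(-1) - 3*(30) - 2*(23) = -138; iterating: T(3)=-138, T(4)=-333, T(5)=-250, T(6)=775, T(7)=2966, T(8)=4107, T(9)=-2234, T(10)=-22721, T(11)=-46954, T(12)=-21277, T(13)=143750, T(14)=445239, T(15)=501782; answer 501782

501782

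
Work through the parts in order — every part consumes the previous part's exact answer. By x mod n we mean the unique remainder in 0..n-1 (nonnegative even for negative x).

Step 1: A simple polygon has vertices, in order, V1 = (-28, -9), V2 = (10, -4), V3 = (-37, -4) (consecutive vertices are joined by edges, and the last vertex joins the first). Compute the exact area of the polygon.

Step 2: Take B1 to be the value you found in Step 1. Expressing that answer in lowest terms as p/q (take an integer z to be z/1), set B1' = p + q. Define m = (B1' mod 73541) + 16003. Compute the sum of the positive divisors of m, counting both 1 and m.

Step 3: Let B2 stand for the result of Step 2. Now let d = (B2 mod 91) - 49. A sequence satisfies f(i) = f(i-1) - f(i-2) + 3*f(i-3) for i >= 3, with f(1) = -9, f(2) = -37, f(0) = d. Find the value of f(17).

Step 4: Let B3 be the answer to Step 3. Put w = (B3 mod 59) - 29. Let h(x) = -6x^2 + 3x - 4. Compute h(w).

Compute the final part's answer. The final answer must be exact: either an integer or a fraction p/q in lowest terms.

-2842

Step 1: cross terms: (-28*-4 - 10*-9)=202, (10*-4 - -37*-4)=-188, (-37*-9 - -28*-4)=221; twice the area = |235| = 235; area = 235/2; answer 235/2
Step 2: B1 = 235/2; threaded value p + q = 237; m = 16240; 16240 = 2^4 * 5 * 7 * 29; sigma = (1 + 2 + 4 + 8 + 16) * (1 + 5) * (1 + 7) * (1 + 29) = 31 * 6 * 8 * 30 = 44640; answer 44640
Step 3: B2 = 44640; d = 1; f(3) = 1*(-37) - 1*(-9) + 3*(1) = -25; iterating: f(3)=-25, f(4)=-15, f(5)=-101, f(6)=-161, f(7)=-105, f(8)=-247, f(9)=-625, f(10)=-693, f(11)=-809, f(12)=-1991, f(13)=-3261, f(14)=-3697, f(15)=-6409, f(16)=-12495, f(17)=-17177; answer -17177
Step 4: B3 = -17177; w = 22; -6*(22)^2 + 3*(22)^1 - 4 = (-2904) + (66) + (-4) = -2842; answer -2842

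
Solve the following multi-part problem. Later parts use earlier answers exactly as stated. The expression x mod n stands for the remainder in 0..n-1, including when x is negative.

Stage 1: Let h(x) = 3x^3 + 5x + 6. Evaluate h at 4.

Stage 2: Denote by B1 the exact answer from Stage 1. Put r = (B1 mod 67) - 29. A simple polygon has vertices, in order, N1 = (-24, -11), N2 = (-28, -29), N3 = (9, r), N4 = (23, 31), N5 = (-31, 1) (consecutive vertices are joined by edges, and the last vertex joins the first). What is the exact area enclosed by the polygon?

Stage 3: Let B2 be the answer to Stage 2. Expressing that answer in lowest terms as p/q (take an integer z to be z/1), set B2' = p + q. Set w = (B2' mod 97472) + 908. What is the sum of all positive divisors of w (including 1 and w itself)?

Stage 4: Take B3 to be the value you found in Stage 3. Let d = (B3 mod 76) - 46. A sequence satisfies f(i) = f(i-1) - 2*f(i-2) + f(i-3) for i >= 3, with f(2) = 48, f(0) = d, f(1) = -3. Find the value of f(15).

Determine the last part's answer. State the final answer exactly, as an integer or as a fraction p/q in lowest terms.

1581

Stage 1: 3*(4)^3 + 5*(4)^1 + 6 = (192) + (20) + (6) = 218; answer 218
Stage 2: B1 = 218; r = -12; cross terms: (-24*-29 - -28*-11)=388, (-28*-12 - 9*-29)=597, (9*31 - 23*-12)=555, (23*1 - -31*31)=984, (-31*-11 - -24*1)=365; twice the area = |2889| = 2889; area = 2889/2; answer 2889/2
Stage 3: B2 = 2889/2; threaded value p + q = 2891; w = 3799; 3799 = 29 * 131; sigma = (1 + 29) * (1 + 131) = 30 * 132 = 3960; answer 3960
Stage 4: B3 = 3960; d = -38; f(3) = 1*(48) - 2*(-3) + 1*(-38) = 16; iterating: f(3)=16, f(4)=-83, f(5)=-67, f(6)=115, f(7)=166, f(8)=-131, f(9)=-348, f(10)=80, f(11)=645, f(12)=137, f(13)=-1073, f(14)=-702, f(15)=1581; answer 1581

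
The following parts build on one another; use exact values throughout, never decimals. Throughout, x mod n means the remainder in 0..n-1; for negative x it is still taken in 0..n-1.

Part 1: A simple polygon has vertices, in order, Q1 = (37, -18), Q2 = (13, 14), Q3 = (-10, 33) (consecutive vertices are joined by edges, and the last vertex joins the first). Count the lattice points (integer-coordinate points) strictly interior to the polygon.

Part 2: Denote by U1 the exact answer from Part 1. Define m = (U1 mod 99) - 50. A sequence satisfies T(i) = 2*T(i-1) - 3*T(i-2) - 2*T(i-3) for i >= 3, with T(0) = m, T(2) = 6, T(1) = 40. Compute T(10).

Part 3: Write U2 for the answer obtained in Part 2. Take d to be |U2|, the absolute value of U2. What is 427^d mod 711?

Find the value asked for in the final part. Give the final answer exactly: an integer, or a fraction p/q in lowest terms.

433

Part 1: cross terms: (37*14 - 13*-18)=752, (13*33 - -10*14)=569, (-10*-18 - 37*33)=-1041; twice the area = |280| = 280; area = 140; boundary points = 8 + 1 + 1 = 10; strictly interior points = area - boundary/2 + 1 = 136; answer 136
Part 2: U1 = 136; m = -13; T(3) = 2*(6) - 3*(40) - 2*(-13) = -82; iterating: T(3)=-82, T(4)=-262, T(5)=-290, T(6)=370, T(7)=2134, T(8)=3738, T(9)=334, T(10)=-14814; answer -14814
Part 3: U2 = -14814; d = 14814; squarings mod 711: 427^1=427, 427^2=313, 427^4=562, 427^8=160, 427^16=4, 427^32=16, 427^64=256, 427^128=124, 427^256=445, 427^512=367, 427^1024=310, 427^2048=115, 427^4096=427, 427^8192=313; 427^14814 = 427^2 * 427^4 * 427^8 * 427^16 * 427^64 * 427^128 * 427^256 * 427^2048 * 427^4096 * 427^8192 = 433 (mod 711); answer 433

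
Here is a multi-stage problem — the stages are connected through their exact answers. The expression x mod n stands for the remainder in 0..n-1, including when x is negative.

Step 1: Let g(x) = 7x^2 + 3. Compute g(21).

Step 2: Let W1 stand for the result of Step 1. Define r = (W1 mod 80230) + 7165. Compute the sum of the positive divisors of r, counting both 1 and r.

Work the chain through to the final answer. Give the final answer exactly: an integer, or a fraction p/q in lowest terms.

14112

Step 1: 7*(21)^2 + 3 = (3087) + (3) = 3090; answer 3090
Step 2: W1 = 3090; r = 10255; 10255 = 5 * 7 * 293; sigma = (1 + 5) * (1 + 7) * (1 + 293) = 6 * 8 * 294 = 14112; answer 14112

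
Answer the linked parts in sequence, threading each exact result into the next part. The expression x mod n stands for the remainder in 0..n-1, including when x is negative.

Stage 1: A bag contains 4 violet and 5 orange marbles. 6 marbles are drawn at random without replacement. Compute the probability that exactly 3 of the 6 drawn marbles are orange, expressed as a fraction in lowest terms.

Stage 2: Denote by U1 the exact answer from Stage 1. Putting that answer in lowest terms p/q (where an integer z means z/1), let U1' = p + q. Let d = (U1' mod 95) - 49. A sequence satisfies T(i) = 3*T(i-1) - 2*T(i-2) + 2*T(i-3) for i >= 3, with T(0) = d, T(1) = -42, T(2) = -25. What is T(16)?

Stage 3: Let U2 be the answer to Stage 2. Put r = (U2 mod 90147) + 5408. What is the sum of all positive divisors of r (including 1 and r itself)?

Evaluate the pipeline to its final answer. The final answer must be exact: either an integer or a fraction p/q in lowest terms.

53760

Stage 1: total draws C(9,6) = 84; favorable C(5,3)*C(4,3) = 40; P = 10/21; answer 10/21
Stage 2: U1 = 10/21; threaded value p + q = 31; d = -18; T(3) = 3*(-25) - 2*(-42) + 2*(-18) = -27; iterating: T(3)=-27, T(4)=-115, T(5)=-341, T(6)=-847, T(7)=-2089, T(8)=-5255, T(9)=-13281, T(10)=-33511, T(11)=-84481, T(12)=-212983, T(13)=-537009, T(14)=-1354023, T(15)=-3414017, T(16)=-8608023; answer -8608023
Stage 3: U2 = -8608023; r = 51497; 51497 = 23 * 2239; sigma = (1 + 23) * (1 + 2239) = 24 * 2240 = 53760; answer 53760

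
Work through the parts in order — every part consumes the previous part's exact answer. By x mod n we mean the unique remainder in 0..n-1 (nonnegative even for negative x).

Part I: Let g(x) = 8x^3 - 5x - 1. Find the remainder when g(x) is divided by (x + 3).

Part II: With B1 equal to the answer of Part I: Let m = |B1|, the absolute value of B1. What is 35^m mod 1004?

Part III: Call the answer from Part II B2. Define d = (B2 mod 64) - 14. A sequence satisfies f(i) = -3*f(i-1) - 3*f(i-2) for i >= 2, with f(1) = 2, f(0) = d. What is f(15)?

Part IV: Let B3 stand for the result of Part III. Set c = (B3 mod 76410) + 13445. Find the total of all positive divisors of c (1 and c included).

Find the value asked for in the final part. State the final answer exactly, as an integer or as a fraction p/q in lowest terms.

Part I: remainder = value at the root: 8*(-3)^3 - 5*(-3)^1 - 1 = (-216) + (15) + (-1) = -202; answer -202
Part II: B1 = -202; m = 202; squarings mod 1004: 35^1=35, 35^2=221, 35^4=649, 35^8=525, 35^16=529, 35^32=729, 35^64=325, 35^128=205; 35^202 = 35^2 * 35^8 * 35^64 * 35^128 = 153 (mod 1004); answer 153
Part III: B2 = 153; d = 11; f(2) = -3*(2) - 3*(11) = -39; iterating: f(2)=-39, f(3)=111, f(4)=-216, f(5)=315, f(6)=-297, f(7)=-54, f(8)=1053, f(9)=-2997, f(10)=5832, f(11)=-8505, f(12)=8019, f(13)=1458, f(14)=-28431, f(15)=80919; answer 80919
Part IV: B3 = 80919; c = 17954; 17954 = 2 * 47 * 191; sigma = (1 + 2) * (1 + 47) * (1 + 191) = 3 * 48 * 192 = 27648; answer 27648

27648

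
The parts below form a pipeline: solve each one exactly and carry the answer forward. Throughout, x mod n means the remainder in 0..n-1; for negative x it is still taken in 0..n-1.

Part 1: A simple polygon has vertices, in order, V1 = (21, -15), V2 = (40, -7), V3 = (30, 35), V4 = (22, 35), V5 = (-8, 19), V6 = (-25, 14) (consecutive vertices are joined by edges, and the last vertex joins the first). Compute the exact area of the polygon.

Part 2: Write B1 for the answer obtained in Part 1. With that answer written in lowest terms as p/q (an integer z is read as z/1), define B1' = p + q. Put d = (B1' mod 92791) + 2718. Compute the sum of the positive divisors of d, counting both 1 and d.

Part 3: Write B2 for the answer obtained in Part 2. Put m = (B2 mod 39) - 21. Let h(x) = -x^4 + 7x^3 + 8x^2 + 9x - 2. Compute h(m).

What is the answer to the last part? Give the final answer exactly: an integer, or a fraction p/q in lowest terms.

-25067

Part 1: cross terms: (21*-7 - 40*-15)=453, (40*35 - 30*-7)=1610, (30*35 - 22*35)=280, (22*19 - -8*35)=698, (-8*14 - -25*19)=363, (-25*-15 - 21*14)=81; twice the area = |3485| = 3485; area = 3485/2; answer 3485/2
Part 2: B1 = 3485/2; threaded value p + q = 3487; d = 6205; 6205 = 5 * 17 * 73; sigma = (1 + 5) * (1 + 17) * (1 + 73) = 6 * 18 * 74 = 7992; answer 7992
Part 3: B2 = 7992; m = 15; -1*(15)^4 + 7*(15)^3 + 8*(15)^2 + 9*(15)^1 - 2 = (-50625) + (23625) + (1800) + (135) + (-2) = -25067; answer -25067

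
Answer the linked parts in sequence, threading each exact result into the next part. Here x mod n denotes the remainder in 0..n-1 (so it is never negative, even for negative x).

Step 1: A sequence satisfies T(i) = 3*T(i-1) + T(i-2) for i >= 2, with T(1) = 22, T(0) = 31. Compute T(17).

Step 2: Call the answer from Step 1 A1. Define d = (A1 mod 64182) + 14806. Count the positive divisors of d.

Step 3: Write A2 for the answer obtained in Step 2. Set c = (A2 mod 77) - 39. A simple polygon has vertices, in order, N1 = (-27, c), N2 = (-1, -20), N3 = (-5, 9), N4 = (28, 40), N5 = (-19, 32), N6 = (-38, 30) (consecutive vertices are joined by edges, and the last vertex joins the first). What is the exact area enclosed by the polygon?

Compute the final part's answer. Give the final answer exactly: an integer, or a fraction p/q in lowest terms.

2193

Step 1: T(2) = 3*(22) + 1*(31) = 97; iterating: T(2)=97, T(3)=313, T(4)=1036, T(5)=3421, T(6)=11299, T(7)=37318, T(8)=123253, T(9)=407077, T(10)=1344484, T(11)=4440529, T(12)=14666071, T(13)=48438742, T(14)=159982297, T(15)=528385633, T(16)=1745139196, T(17)=5763803221; answer 5763803221
Step 2: A1 = 5763803221; d = 17699; 17699 = 11 * 1609; number of divisors = (1+1) * (1+1) = 4; answer 4
Step 3: A2 = 4; c = -35; cross terms: (-27*-20 - -1*-35)=505, (-1*9 - -5*-20)=-109, (-5*40 - 28*9)=-452, (28*32 - -19*40)=1656, (-19*30 - -38*32)=646, (-38*-35 - -27*30)=2140; twice the area = |4386| = 4386; area = 2193; answer 2193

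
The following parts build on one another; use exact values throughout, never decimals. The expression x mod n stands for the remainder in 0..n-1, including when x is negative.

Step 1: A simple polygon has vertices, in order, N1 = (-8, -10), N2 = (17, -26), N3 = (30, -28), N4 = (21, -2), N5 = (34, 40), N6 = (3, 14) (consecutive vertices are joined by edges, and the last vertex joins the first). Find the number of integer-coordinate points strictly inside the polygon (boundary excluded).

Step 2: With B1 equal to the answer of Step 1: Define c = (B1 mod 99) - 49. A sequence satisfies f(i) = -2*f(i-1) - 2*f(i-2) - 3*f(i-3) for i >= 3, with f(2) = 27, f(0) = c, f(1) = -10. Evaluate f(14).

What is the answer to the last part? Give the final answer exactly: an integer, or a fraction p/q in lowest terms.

Step 1: cross terms: (-8*-26 - 17*-10)=378, (17*-28 - 30*-26)=304, (30*-2 - 21*-28)=528, (21*40 - 34*-2)=908, (34*14 - 3*40)=356, (3*-10 - -8*14)=82; twice the area = |2556| = 2556; area = 1278; boundary points = 1 + 1 + 1 + 1 + 1 + 1 = 6; strictly interior points = area - boundary/2 + 1 = 1276; answer 1276
Step 2: B1 = 1276; c = 39; f(3) = -2*(27) - 2*(-10) - 3*(39) = -151; iterating: f(3)=-151, f(4)=278, f(5)=-335, f(6)=567, f(7)=-1298, f(8)=2467, f(9)=-4039, f(10)=7038, f(11)=-13399, f(12)=24839, f(13)=-43994, f(14)=78507; answer 78507

78507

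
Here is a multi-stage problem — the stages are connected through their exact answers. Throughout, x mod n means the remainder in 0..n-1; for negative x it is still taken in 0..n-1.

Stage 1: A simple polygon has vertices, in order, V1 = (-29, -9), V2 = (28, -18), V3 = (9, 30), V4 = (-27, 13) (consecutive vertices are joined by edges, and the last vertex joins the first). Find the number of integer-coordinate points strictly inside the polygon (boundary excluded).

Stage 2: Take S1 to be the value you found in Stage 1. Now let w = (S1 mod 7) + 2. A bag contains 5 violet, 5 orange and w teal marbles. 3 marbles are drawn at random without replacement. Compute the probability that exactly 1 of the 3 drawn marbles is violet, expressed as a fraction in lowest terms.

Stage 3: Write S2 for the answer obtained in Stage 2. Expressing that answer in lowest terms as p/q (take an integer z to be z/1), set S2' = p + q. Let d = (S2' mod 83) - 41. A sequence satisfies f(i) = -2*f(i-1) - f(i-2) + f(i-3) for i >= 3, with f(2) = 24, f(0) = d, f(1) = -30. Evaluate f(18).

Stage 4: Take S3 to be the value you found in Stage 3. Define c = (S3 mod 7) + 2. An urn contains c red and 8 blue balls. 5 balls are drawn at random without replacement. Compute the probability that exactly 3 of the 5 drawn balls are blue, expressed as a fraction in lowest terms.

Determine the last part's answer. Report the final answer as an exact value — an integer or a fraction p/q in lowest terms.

Stage 1: cross terms: (-29*-18 - 28*-9)=774, (28*30 - 9*-18)=1002, (9*13 - -27*30)=927, (-27*-9 - -29*13)=620; twice the area = |3323| = 3323; area = 3323/2; boundary points = 3 + 1 + 1 + 2 = 7; strictly interior points = area - boundary/2 + 1 = 1659; answer 1659
Stage 2: S1 = 1659; w = 2; total draws C(12,3) = 220; favorable C(5,1)*C(7,2) = 105; P = 21/44; answer 21/44
Stage 3: S2 = 21/44; threaded value p + q = 65; d = 24; f(3) = -2*(24) - 1*(-30) + 1*(24) = 6; iterating: f(3)=6, f(4)=-66, f(5)=150, f(6)=-228, f(7)=240, f(8)=-102, f(9)=-264, f(10)=870, f(11)=-1578, f(12)=2022, f(13)=-1596, f(14)=-408, f(15)=4434, f(16)=-10056, f(17)=15270, f(18)=-16050; answer -16050
Stage 4: S3 = -16050; c = 3; total draws C(11,5) = 462; favorable C(8,3)*C(3,2) = 168; P = 4/11; answer 4/11

4/11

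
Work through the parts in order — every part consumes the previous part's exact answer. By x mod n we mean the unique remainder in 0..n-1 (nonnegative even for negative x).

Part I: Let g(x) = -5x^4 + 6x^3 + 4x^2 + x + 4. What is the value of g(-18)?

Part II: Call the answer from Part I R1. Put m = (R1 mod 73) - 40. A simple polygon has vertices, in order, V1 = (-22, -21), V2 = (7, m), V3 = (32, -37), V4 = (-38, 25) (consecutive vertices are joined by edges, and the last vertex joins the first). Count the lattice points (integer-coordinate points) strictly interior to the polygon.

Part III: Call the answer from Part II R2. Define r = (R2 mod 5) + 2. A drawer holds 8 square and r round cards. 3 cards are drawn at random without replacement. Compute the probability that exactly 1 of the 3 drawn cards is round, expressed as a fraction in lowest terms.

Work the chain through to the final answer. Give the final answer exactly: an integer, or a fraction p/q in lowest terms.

28/55

Part I: -5*(-18)^4 + 6*(-18)^3 + 4*(-18)^2 + 1*(-18)^1 + 4 = (-524880) + (-34992) + (1296) + (-18) + (4) = -558590; answer -558590
Part II: R1 = -558590; m = -34; cross terms: (-22*-34 - 7*-21)=895, (7*-37 - 32*-34)=829, (32*25 - -38*-37)=-606, (-38*-21 - -22*25)=1348; twice the area = |2466| = 2466; area = 1233; boundary points = 1 + 1 + 2 + 2 = 6; strictly interior points = area - boundary/2 + 1 = 1231; answer 1231
Part III: R2 = 1231; r = 3; total draws C(11,3) = 165; favorable C(3,1)*C(8,2) = 84; P = 28/55; answer 28/55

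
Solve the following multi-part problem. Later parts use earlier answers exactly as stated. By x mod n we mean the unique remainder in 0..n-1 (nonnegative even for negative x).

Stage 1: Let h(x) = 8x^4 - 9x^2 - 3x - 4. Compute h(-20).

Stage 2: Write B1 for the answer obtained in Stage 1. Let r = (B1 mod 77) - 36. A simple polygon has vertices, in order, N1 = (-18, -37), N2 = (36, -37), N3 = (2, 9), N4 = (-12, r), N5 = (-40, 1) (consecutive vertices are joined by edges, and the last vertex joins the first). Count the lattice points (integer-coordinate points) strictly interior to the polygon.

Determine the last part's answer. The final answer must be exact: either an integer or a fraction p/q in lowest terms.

Stage 1: 8*(-20)^4 - 9*(-20)^2 - 3*(-20)^1 - 4 = (1280000) + (-3600) + (60) + (-4) = 1276456; answer 1276456
Stage 2: B1 = 1276456; r = -9; cross terms: (-18*-37 - 36*-37)=1998, (36*9 - 2*-37)=398, (2*-9 - -12*9)=90, (-12*1 - -40*-9)=-372, (-40*-37 - -18*1)=1498; twice the area = |3612| = 3612; area = 1806; boundary points = 54 + 2 + 2 + 2 + 2 = 62; strictly interior points = area - boundary/2 + 1 = 1776; answer 1776

1776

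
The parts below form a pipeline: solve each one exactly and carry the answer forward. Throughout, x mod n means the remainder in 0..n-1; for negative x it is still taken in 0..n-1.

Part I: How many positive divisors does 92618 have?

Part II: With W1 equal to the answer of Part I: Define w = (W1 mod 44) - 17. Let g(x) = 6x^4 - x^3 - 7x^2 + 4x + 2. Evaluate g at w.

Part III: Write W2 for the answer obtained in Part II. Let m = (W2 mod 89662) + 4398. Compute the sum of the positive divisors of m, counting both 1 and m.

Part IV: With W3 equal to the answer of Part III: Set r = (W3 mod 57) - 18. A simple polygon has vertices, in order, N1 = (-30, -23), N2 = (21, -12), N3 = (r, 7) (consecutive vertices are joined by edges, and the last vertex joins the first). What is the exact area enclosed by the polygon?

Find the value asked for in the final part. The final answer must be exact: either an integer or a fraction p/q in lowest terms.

903/2

Part I: 92618 = 2 * 46309; number of divisors = (1+1) * (1+1) = 4; answer 4
Part II: W1 = 4; w = -13; 6*(-13)^4 - 1*(-13)^3 - 7*(-13)^2 + 4*(-13)^1 + 2 = (171366) + (2197) + (-1183) + (-52) + (2) = 172330; answer 172330
Part III: W2 = 172330; m = 87066; 87066 = 2 * 3^2 * 7 * 691; sigma = (1 + 2) * (1 + 3 + 9) * (1 + 7) * (1 + 691) = 3 * 13 * 8 * 692 = 215904; answer 215904
Part IV: W3 = 215904; r = 27; cross terms: (-30*-12 - 21*-23)=843, (21*7 - 27*-12)=471, (27*-23 - -30*7)=-411; twice the area = |903| = 903; area = 903/2; answer 903/2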